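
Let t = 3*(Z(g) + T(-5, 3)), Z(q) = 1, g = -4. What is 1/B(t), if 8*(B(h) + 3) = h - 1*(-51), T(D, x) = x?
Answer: 8/39 ≈ 0.20513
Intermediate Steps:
t = 12 (t = 3*(1 + 3) = 3*4 = 12)
B(h) = 27/8 + h/8 (B(h) = -3 + (h - 1*(-51))/8 = -3 + (h + 51)/8 = -3 + (51 + h)/8 = -3 + (51/8 + h/8) = 27/8 + h/8)
1/B(t) = 1/(27/8 + (⅛)*12) = 1/(27/8 + 3/2) = 1/(39/8) = 8/39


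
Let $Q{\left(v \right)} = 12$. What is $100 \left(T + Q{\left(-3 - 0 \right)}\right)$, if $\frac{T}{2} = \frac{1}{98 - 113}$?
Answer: $\frac{3560}{3} \approx 1186.7$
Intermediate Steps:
$T = - \frac{2}{15}$ ($T = \frac{2}{98 - 113} = \frac{2}{-15} = 2 \left(- \frac{1}{15}\right) = - \frac{2}{15} \approx -0.13333$)
$100 \left(T + Q{\left(-3 - 0 \right)}\right) = 100 \left(- \frac{2}{15} + 12\right) = 100 \cdot \frac{178}{15} = \frac{3560}{3}$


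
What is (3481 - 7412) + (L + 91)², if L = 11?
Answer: 6473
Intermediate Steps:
(3481 - 7412) + (L + 91)² = (3481 - 7412) + (11 + 91)² = -3931 + 102² = -3931 + 10404 = 6473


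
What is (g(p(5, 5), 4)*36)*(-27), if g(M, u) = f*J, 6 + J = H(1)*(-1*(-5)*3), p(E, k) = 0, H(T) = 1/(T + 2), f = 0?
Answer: 0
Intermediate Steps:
H(T) = 1/(2 + T)
J = -1 (J = -6 + (-1*(-5)*3)/(2 + 1) = -6 + (5*3)/3 = -6 + (1/3)*15 = -6 + 5 = -1)
g(M, u) = 0 (g(M, u) = 0*(-1) = 0)
(g(p(5, 5), 4)*36)*(-27) = (0*36)*(-27) = 0*(-27) = 0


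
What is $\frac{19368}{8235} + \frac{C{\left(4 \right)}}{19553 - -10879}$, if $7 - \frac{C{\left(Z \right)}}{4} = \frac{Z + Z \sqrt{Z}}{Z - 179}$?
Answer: $\frac{63695659}{27071800} \approx 2.3528$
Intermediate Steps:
$C{\left(Z \right)} = 28 - \frac{4 \left(Z + Z^{\frac{3}{2}}\right)}{-179 + Z}$ ($C{\left(Z \right)} = 28 - 4 \frac{Z + Z \sqrt{Z}}{Z - 179} = 28 - 4 \frac{Z + Z^{\frac{3}{2}}}{-179 + Z} = 28 - \frac{4 \left(Z + Z^{\frac{3}{2}}\right)}{-179 + Z}$)
$\frac{19368}{8235} + \frac{C{\left(4 \right)}}{19553 - -10879} = \frac{19368}{8235} + \frac{4 \frac{1}{-179 + 4} \left(-1253 - 4^{\frac{3}{2}} + 6 \cdot 4\right)}{19553 - -10879} = 19368 \cdot \frac{1}{8235} + \frac{4 \frac{1}{-175} \left(-1253 - 8 + 24\right)}{19553 + 10879} = \frac{2152}{915} + \frac{4 \left(- \frac{1}{175}\right) \left(-1253 - 8 + 24\right)}{30432} = \frac{2152}{915} + 4 \left(- \frac{1}{175}\right) \left(-1237\right) \frac{1}{30432} = \frac{2152}{915} + \frac{4948}{175} \cdot \frac{1}{30432} = \frac{2152}{915} + \frac{1237}{1331400} = \frac{63695659}{27071800}$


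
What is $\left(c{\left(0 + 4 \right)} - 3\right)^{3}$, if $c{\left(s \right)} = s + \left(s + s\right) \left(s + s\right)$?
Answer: $274625$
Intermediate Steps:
$c{\left(s \right)} = s + 4 s^{2}$ ($c{\left(s \right)} = s + 2 s 2 s = s + 4 s^{2}$)
$\left(c{\left(0 + 4 \right)} - 3\right)^{3} = \left(\left(0 + 4\right) \left(1 + 4 \left(0 + 4\right)\right) - 3\right)^{3} = \left(4 \left(1 + 4 \cdot 4\right) - 3\right)^{3} = \left(4 \left(1 + 16\right) - 3\right)^{3} = \left(4 \cdot 17 - 3\right)^{3} = \left(68 - 3\right)^{3} = 65^{3} = 274625$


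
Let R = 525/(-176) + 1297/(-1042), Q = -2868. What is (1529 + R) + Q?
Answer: -123168605/91696 ≈ -1343.2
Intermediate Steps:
R = -387661/91696 (R = 525*(-1/176) + 1297*(-1/1042) = -525/176 - 1297/1042 = -387661/91696 ≈ -4.2277)
(1529 + R) + Q = (1529 - 387661/91696) - 2868 = 139815523/91696 - 2868 = -123168605/91696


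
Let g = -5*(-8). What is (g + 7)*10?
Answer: 470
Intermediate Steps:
g = 40
(g + 7)*10 = (40 + 7)*10 = 47*10 = 470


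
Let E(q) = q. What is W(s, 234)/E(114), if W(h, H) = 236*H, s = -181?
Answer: 9204/19 ≈ 484.42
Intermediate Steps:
W(s, 234)/E(114) = (236*234)/114 = 55224*(1/114) = 9204/19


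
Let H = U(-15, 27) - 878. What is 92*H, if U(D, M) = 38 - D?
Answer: -75900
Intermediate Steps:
H = -825 (H = (38 - 1*(-15)) - 878 = (38 + 15) - 878 = 53 - 878 = -825)
92*H = 92*(-825) = -75900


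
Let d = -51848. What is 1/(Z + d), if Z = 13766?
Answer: -1/38082 ≈ -2.6259e-5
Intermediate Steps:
1/(Z + d) = 1/(13766 - 51848) = 1/(-38082) = -1/38082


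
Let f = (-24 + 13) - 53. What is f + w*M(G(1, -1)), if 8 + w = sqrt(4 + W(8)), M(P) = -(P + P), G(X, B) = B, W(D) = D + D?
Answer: -80 + 4*sqrt(5) ≈ -71.056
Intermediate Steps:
W(D) = 2*D
f = -64 (f = -11 - 53 = -64)
M(P) = -2*P
w = -8 + 2*sqrt(5) (w = -8 + sqrt(4 + 2*8) = -8 + sqrt(4 + 16) = -8 + sqrt(20) = -8 + 2*sqrt(5) ≈ -3.5279)
f + w*M(G(1, -1)) = -64 + (-8 + 2*sqrt(5))*(-2*(-1)) = -64 + (-8 + 2*sqrt(5))*2 = -64 + (-16 + 4*sqrt(5)) = -80 + 4*sqrt(5)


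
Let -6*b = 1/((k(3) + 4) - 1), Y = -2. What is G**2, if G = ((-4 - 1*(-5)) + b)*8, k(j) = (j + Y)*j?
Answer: 4900/81 ≈ 60.494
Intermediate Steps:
k(j) = j*(-2 + j) (k(j) = (j - 2)*j = (-2 + j)*j = j*(-2 + j))
b = -1/36 (b = -1/(6*((3*(-2 + 3) + 4) - 1)) = -1/(6*((3*1 + 4) - 1)) = -1/(6*((3 + 4) - 1)) = -1/(6*(7 - 1)) = -1/6/6 = -1/6*1/6 = -1/36 ≈ -0.027778)
G = 70/9 (G = ((-4 - 1*(-5)) - 1/36)*8 = ((-4 + 5) - 1/36)*8 = (1 - 1/36)*8 = (35/36)*8 = 70/9 ≈ 7.7778)
G**2 = (70/9)**2 = 4900/81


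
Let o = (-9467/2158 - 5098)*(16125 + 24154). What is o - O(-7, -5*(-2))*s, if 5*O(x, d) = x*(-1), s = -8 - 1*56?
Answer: -2217549509861/10790 ≈ -2.0552e+8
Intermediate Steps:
s = -64 (s = -8 - 56 = -64)
O(x, d) = -x/5 (O(x, d) = (x*(-1))/5 = (-x)/5 = -x/5)
o = -443510095329/2158 (o = (-9467*1/2158 - 5098)*40279 = (-9467/2158 - 5098)*40279 = -11010951/2158*40279 = -443510095329/2158 ≈ -2.0552e+8)
o - O(-7, -5*(-2))*s = -443510095329/2158 - (-⅕*(-7))*(-64) = -443510095329/2158 - 7*(-64)/5 = -443510095329/2158 - 1*(-448/5) = -443510095329/2158 + 448/5 = -2217549509861/10790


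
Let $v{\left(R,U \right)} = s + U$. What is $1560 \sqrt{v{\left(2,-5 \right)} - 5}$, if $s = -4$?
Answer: $1560 i \sqrt{14} \approx 5837.0 i$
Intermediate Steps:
$v{\left(R,U \right)} = -4 + U$
$1560 \sqrt{v{\left(2,-5 \right)} - 5} = 1560 \sqrt{\left(-4 - 5\right) - 5} = 1560 \sqrt{-9 - 5} = 1560 \sqrt{-14} = 1560 i \sqrt{14}$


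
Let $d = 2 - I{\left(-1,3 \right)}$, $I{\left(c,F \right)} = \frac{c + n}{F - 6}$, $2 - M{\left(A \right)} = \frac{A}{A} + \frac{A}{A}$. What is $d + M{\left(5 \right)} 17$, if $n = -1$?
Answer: $\frac{4}{3} \approx 1.3333$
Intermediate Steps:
$M{\left(A \right)} = 0$ ($M{\left(A \right)} = 2 - \left(\frac{A}{A} + \frac{A}{A}\right) = 2 - \left(1 + 1\right) = 2 - 2 = 0$)
$I{\left(c,F \right)} = \frac{-1 + c}{-6 + F}$ ($I{\left(c,F \right)} = \frac{c - 1}{F - 6} = \frac{-1 + c}{-6 + F}$)
$d = \frac{4}{3}$ ($d = 2 - \frac{-1 - 1}{-6 + 3} = 2 - \frac{1}{-3} \left(-2\right) = 2 - \left(- \frac{1}{3}\right) \left(-2\right) = 2 - \frac{2}{3} = \frac{4}{3} \approx 1.3333$)
$d + M{\left(5 \right)} 17 = \frac{4}{3} + 0 \cdot 17 = \frac{4}{3} + 0 = \frac{4}{3}$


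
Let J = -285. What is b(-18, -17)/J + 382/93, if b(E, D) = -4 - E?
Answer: 11952/2945 ≈ 4.0584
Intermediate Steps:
b(-18, -17)/J + 382/93 = (-4 - 1*(-18))/(-285) + 382/93 = (-4 + 18)*(-1/285) + 382*(1/93) = 14*(-1/285) + 382/93 = -14/285 + 382/93 = 11952/2945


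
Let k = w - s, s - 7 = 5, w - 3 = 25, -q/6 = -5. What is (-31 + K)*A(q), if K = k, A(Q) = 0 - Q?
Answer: 450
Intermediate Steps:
q = 30 (q = -6*(-5) = 30)
w = 28 (w = 3 + 25 = 28)
s = 12 (s = 7 + 5 = 12)
A(Q) = -Q
k = 16 (k = 28 - 1*12 = 28 - 12 = 16)
K = 16
(-31 + K)*A(q) = (-31 + 16)*(-1*30) = -15*(-30) = 450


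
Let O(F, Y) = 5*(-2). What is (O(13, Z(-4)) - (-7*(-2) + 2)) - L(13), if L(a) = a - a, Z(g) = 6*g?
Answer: -26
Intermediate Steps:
L(a) = 0
O(F, Y) = -10
(O(13, Z(-4)) - (-7*(-2) + 2)) - L(13) = (-10 - (-7*(-2) + 2)) - 1*0 = (-10 - (14 + 2)) + 0 = (-10 - 1*16) + 0 = (-10 - 16) + 0 = -26 + 0 = -26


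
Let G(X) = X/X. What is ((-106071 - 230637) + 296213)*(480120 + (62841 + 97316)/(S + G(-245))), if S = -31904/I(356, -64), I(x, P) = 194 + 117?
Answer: -612228611374835/31593 ≈ -1.9379e+10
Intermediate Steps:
I(x, P) = 311
G(X) = 1
S = -31904/311 ≈ -102.59
((-106071 - 230637) + 296213)*(480120 + (62841 + 97316)/(S + G(-245))) = ((-106071 - 230637) + 296213)*(480120 + (62841 + 97316)/(-31904/311 + 1)) = (-336708 + 296213)*(480120 + 160157/(-31593/311)) = -40495*(480120 + 160157*(-311/31593)) = -40495*(480120 - 49808827/31593) = -40495*15118622333/31593 = -612228611374835/31593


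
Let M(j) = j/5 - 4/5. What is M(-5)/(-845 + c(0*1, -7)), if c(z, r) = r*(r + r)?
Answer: 1/415 ≈ 0.0024096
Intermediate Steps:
M(j) = -4/5 + j/5 (M(j) = j*(1/5) - 4*1/5 = j/5 - 4/5 = -4/5 + j/5)
c(z, r) = 2*r**2 (c(z, r) = r*(2*r) = 2*r**2)
M(-5)/(-845 + c(0*1, -7)) = (-4/5 + (1/5)*(-5))/(-845 + 2*(-7)**2) = (-4/5 - 1)/(-845 + 2*49) = -9/5/(-845 + 98) = -9/5/(-747) = -1/747*(-9/5) = 1/415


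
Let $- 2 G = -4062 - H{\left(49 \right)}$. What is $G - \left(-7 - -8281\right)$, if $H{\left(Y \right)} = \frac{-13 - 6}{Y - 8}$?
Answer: $- \frac{511945}{82} \approx -6243.2$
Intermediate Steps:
$H{\left(Y \right)} = - \frac{19}{-8 + Y}$
$G = \frac{166523}{82}$ ($G = - \frac{-4062 - - \frac{19}{-8 + 49}}{2} = - \frac{-4062 - - \frac{19}{41}}{2} = - \frac{-4062 + \frac{19}{41}}{2} = \left(- \frac{1}{2}\right) \left(- \frac{166523}{41}\right) = \frac{166523}{82} \approx 2030.8$)
$G - \left(-7 - -8281\right) = \frac{166523}{82} - \left(-7 - -8281\right) = \frac{166523}{82} - \left(-7 + 8281\right) = \frac{166523}{82} - 8274 = - \frac{511945}{82}$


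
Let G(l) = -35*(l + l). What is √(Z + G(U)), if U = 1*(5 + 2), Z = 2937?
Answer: √2447 ≈ 49.467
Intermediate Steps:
U = 7 (U = 1*7 = 7)
G(l) = -70*l
√(Z + G(U)) = √(2937 - 70*7) = √(2937 - 490) = √2447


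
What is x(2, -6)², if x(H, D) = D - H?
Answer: 64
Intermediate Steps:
x(2, -6)² = (-6 - 1*2)² = (-6 - 2)² = (-8)² = 64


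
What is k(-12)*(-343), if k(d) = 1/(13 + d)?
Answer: -343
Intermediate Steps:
k(-12)*(-343) = -343/(13 - 12) = -343/1 = 1*(-343) = -343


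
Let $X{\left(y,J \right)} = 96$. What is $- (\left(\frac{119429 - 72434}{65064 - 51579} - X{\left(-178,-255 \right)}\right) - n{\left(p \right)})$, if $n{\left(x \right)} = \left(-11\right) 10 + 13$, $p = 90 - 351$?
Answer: $- \frac{4032}{899} \approx -4.485$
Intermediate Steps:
$p = -261$
$n{\left(x \right)} = -97$ ($n{\left(x \right)} = -110 + 13 = -97$)
$- (\left(\frac{119429 - 72434}{65064 - 51579} - X{\left(-178,-255 \right)}\right) - n{\left(p \right)}) = - (\left(\frac{119429 - 72434}{65064 - 51579} - 96\right) - -97) = - (\left(\frac{46995}{13485} - 96\right) + 97) = - (\left(46995 \cdot \frac{1}{13485} - 96\right) + 97) = - (\left(\frac{3133}{899} - 96\right) + 97) = - (- \frac{83171}{899} + 97) = \left(-1\right) \frac{4032}{899} = - \frac{4032}{899}$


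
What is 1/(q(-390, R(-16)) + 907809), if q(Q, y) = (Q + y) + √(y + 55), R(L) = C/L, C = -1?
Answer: 232299280/210792794862929 - 64*√881/210792794862929 ≈ 1.1020e-6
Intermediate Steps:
R(L) = -1/L
q(Q, y) = Q + y + √(55 + y) (q(Q, y) = (Q + y) + √(55 + y) = Q + y + √(55 + y))
1/(q(-390, R(-16)) + 907809) = 1/((-390 - 1/(-16) + √(55 - 1/(-16))) + 907809) = 1/((-390 - 1*(-1/16) + √(55 - 1*(-1/16))) + 907809) = 1/((-390 + 1/16 + √(55 + 1/16)) + 907809) = 1/((-390 + 1/16 + √(881/16)) + 907809) = 1/((-390 + 1/16 + √881/4) + 907809) = 1/((-6239/16 + √881/4) + 907809) = 1/(14518705/16 + √881/4)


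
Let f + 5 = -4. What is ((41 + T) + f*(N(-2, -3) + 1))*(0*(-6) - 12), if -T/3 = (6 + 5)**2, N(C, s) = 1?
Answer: 4080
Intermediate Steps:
f = -9 (f = -5 - 4 = -9)
T = -363 (T = -3*(6 + 5)**2 = -3*11**2 = -3*121 = -363)
((41 + T) + f*(N(-2, -3) + 1))*(0*(-6) - 12) = ((41 - 363) - 9*(1 + 1))*(0*(-6) - 12) = (-322 - 9*2)*(0 - 12) = (-322 - 18)*(-12) = -340*(-12) = 4080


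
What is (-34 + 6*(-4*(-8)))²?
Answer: 24964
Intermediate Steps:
(-34 + 6*(-4*(-8)))² = (-34 + 6*32)² = (-34 + 192)² = 158² = 24964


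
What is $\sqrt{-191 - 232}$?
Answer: $3 i \sqrt{47} \approx 20.567 i$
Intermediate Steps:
$\sqrt{-191 - 232} = \sqrt{-423} = 3 i \sqrt{47}$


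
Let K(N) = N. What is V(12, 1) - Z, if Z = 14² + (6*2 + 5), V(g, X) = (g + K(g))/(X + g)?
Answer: -2745/13 ≈ -211.15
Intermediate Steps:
V(g, X) = 2*g/(X + g) (V(g, X) = (g + g)/(X + g) = (2*g)/(X + g) = 2*g/(X + g))
Z = 213 (Z = 196 + (12 + 5) = 196 + 17 = 213)
V(12, 1) - Z = 2*12/(1 + 12) - 1*213 = 2*12/13 - 213 = 2*12*(1/13) - 213 = 24/13 - 213 = -2745/13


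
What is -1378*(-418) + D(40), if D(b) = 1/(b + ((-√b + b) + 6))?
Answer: 2118542755/3678 + √10/3678 ≈ 5.7600e+5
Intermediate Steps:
D(b) = 1/(6 - √b + 2*b) (D(b) = 1/(b + ((b - √b) + 6)) = 1/(b + (6 + b - √b)) = 1/(6 - √b + 2*b))
-1378*(-418) + D(40) = -1378*(-418) + 1/(6 - √40 + 2*40) = 576004 + 1/(6 - 2*√10 + 80) = 576004 + 1/(86 - 2*√10)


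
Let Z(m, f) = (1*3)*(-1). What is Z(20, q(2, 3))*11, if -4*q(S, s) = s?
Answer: -33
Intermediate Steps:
q(S, s) = -s/4
Z(m, f) = -3 (Z(m, f) = 3*(-1) = -3)
Z(20, q(2, 3))*11 = -3*11 = -33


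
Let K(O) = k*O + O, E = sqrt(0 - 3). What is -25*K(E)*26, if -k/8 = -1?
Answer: -5850*I*sqrt(3) ≈ -10133.0*I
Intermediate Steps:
k = 8 (k = -8*(-1) = 8)
E = I*sqrt(3) (E = sqrt(-3) = I*sqrt(3) ≈ 1.732*I)
K(O) = 9*O (K(O) = 8*O + O = 9*O)
-25*K(E)*26 = -225*I*sqrt(3)*26 = -5850*I*sqrt(3)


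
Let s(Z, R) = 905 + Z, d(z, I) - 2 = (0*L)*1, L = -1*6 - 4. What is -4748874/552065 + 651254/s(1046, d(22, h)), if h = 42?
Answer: 350269486336/1077078815 ≈ 325.20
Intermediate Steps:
L = -10 (L = -6 - 4 = -10)
d(z, I) = 2 (d(z, I) = 2 + (0*(-10))*1 = 2 + 0*1 = 2 + 0 = 2)
-4748874/552065 + 651254/s(1046, d(22, h)) = -4748874/552065 + 651254/(905 + 1046) = -4748874*1/552065 + 651254/1951 = -4748874/552065 + 651254*(1/1951) = -4748874/552065 + 651254/1951 = 350269486336/1077078815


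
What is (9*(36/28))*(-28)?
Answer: -324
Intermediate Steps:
(9*(36/28))*(-28) = (9*(36*(1/28)))*(-28) = (9*(9/7))*(-28) = (81/7)*(-28) = -324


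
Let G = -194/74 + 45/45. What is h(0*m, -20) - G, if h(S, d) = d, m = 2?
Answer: -680/37 ≈ -18.378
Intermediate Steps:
G = -60/37 (G = -194*1/74 + 45*(1/45) = -97/37 + 1 = -60/37 ≈ -1.6216)
h(0*m, -20) - G = -20 - 1*(-60/37) = -20 + 60/37 = -680/37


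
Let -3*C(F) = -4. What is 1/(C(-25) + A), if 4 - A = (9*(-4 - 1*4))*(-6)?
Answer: -3/1280 ≈ -0.0023438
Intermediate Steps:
C(F) = 4/3 (C(F) = -⅓*(-4) = 4/3)
A = -428 (A = 4 - 9*(-4 - 1*4)*(-6) = 4 - 9*(-4 - 4)*(-6) = 4 - 9*(-8)*(-6) = 4 - (-72)*(-6) = 4 - 1*432 = 4 - 432 = -428)
1/(C(-25) + A) = 1/(4/3 - 428) = 1/(-1280/3) = -3/1280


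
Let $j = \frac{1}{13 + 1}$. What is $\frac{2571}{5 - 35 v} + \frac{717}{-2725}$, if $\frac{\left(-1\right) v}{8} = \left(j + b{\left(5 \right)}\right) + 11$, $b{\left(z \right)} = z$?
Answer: $\frac{755178}{2455225} \approx 0.30758$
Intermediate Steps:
$j = \frac{1}{14} \approx 0.071429$
$v = - \frac{900}{7}$ ($v = - 8 \left(\left(\frac{1}{14} + 5\right) + 11\right) = - 8 \left(\frac{71}{14} + 11\right) = \left(-8\right) \frac{225}{14} = - \frac{900}{7} \approx -128.57$)
$\frac{2571}{5 - 35 v} + \frac{717}{-2725} = \frac{2571}{5 - -4500} + \frac{717}{-2725} = \frac{2571}{5 + 4500} + 717 \left(- \frac{1}{2725}\right) = \frac{2571}{4505} - \frac{717}{2725} = \frac{755178}{2455225}$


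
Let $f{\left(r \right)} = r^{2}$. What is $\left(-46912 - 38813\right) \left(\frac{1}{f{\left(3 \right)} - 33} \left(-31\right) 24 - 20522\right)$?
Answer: $1756590975$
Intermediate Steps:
$\left(-46912 - 38813\right) \left(\frac{1}{f{\left(3 \right)} - 33} \left(-31\right) 24 - 20522\right) = \left(-46912 - 38813\right) \left(\frac{1}{3^{2} - 33} \left(-31\right) 24 - 20522\right) = - 85725 \left(\frac{1}{9 - 33} \left(-31\right) 24 - 20522\right) = - 85725 \left(\frac{1}{-24} \left(-31\right) 24 - 20522\right) = - 85725 \left(\left(- \frac{1}{24}\right) \left(-31\right) 24 - 20522\right) = - 85725 \left(\frac{31}{24} \cdot 24 - 20522\right) = - 85725 \left(31 - 20522\right) = \left(-85725\right) \left(-20491\right) = 1756590975$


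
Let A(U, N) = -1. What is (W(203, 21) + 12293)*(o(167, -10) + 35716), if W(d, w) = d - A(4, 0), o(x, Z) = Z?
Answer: 446217882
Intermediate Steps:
W(d, w) = 1 + d (W(d, w) = d - 1*(-1) = d + 1 = 1 + d)
(W(203, 21) + 12293)*(o(167, -10) + 35716) = ((1 + 203) + 12293)*(-10 + 35716) = (204 + 12293)*35706 = 12497*35706 = 446217882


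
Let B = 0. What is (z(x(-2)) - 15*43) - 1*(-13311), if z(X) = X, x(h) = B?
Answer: 12666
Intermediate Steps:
x(h) = 0
(z(x(-2)) - 15*43) - 1*(-13311) = (0 - 15*43) - 1*(-13311) = (0 - 645) + 13311 = -645 + 13311 = 12666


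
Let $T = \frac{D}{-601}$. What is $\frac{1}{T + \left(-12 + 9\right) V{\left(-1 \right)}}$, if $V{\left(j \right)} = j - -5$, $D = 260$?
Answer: $- \frac{601}{7472} \approx -0.080434$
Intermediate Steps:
$V{\left(j \right)} = 5 + j$ ($V{\left(j \right)} = j + 5 = 5 + j$)
$T = - \frac{260}{601}$ ($T = \frac{260}{-601} = 260 \left(- \frac{1}{601}\right) = - \frac{260}{601} \approx -0.43261$)
$\frac{1}{T + \left(-12 + 9\right) V{\left(-1 \right)}} = \frac{1}{- \frac{260}{601} + \left(-12 + 9\right) \left(5 - 1\right)} = \frac{1}{- \frac{260}{601} - 12} = \frac{1}{- \frac{7472}{601}} = - \frac{601}{7472}$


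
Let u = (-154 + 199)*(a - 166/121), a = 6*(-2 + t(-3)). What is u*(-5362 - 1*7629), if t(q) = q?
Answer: 201738420/11 ≈ 1.8340e+7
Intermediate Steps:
a = -30 (a = 6*(-2 - 3) = 6*(-5) = -30)
u = -170820/121 (u = (-154 + 199)*(-30 - 166/121) = 45*(-30 - 166*1/121) = 45*(-30 - 166/121) = 45*(-3796/121) = -170820/121 ≈ -1411.7)
u*(-5362 - 1*7629) = -170820*(-5362 - 1*7629)/121 = -170820*(-5362 - 7629)/121 = -170820/121*(-12991) = 201738420/11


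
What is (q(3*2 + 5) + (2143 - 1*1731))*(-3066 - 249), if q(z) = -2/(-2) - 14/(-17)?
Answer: -1371825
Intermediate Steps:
q(z) = 31/17 (q(z) = -2*(-½) - 14*(-1/17) = 1 + 14/17 = 31/17)
(q(3*2 + 5) + (2143 - 1*1731))*(-3066 - 249) = (31/17 + (2143 - 1*1731))*(-3066 - 249) = (31/17 + (2143 - 1731))*(-3315) = (31/17 + 412)*(-3315) = (7035/17)*(-3315) = -1371825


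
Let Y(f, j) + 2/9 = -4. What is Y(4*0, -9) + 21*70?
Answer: 13192/9 ≈ 1465.8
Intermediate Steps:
Y(f, j) = -38/9 (Y(f, j) = -2/9 - 4 = -38/9)
Y(4*0, -9) + 21*70 = -38/9 + 21*70 = -38/9 + 1470 = 13192/9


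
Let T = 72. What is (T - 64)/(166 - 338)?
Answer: -2/43 ≈ -0.046512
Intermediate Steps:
(T - 64)/(166 - 338) = (72 - 64)/(166 - 338) = 8/(-172) = 8*(-1/172) = -2/43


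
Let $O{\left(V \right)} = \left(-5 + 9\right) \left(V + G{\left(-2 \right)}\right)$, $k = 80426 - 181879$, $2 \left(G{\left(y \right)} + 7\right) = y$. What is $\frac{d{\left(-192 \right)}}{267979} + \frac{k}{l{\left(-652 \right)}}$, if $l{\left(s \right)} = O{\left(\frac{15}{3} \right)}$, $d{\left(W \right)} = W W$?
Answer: $\frac{27187715855}{3215748} \approx 8454.5$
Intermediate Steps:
$G{\left(y \right)} = -7 + \frac{y}{2}$
$k = -101453$
$O{\left(V \right)} = -32 + 4 V$ ($O{\left(V \right)} = \left(-5 + 9\right) \left(V + \left(-7 + \frac{1}{2} \left(-2\right)\right)\right) = 4 \left(V - 8\right) = 4 \left(-8 + V\right) = -32 + 4 V$)
$d{\left(W \right)} = W^{2}$
$l{\left(s \right)} = -12$ ($l{\left(s \right)} = -32 + 4 \cdot \frac{15}{3} = -32 + 4 \cdot 15 \cdot \frac{1}{3} = -32 + 4 \cdot 5 = -32 + 20 = -12$)
$\frac{d{\left(-192 \right)}}{267979} + \frac{k}{l{\left(-652 \right)}} = \frac{\left(-192\right)^{2}}{267979} - \frac{101453}{-12} = 36864 \cdot \frac{1}{267979} - - \frac{101453}{12} = \frac{36864}{267979} + \frac{101453}{12} = \frac{27187715855}{3215748}$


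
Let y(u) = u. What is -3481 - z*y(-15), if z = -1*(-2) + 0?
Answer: -3451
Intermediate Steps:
z = 2 (z = 2 + 0 = 2)
-3481 - z*y(-15) = -3481 - 2*(-15) = -3481 - 1*(-30) = -3481 + 30 = -3451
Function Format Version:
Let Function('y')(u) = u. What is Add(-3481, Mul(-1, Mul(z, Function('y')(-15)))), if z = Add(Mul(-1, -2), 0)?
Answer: -3451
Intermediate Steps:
z = 2 (z = Add(2, 0) = 2)
Add(-3481, Mul(-1, Mul(z, Function('y')(-15)))) = Add(-3481, Mul(-1, Mul(2, -15))) = Add(-3481, Mul(-1, -30)) = Add(-3481, 30) = -3451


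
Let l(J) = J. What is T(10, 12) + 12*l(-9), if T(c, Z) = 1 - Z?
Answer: -119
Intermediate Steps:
T(10, 12) + 12*l(-9) = (1 - 1*12) + 12*(-9) = (1 - 12) - 108 = -11 - 108 = -119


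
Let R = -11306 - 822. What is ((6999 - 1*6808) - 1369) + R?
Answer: -13306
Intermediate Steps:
R = -12128
((6999 - 1*6808) - 1369) + R = ((6999 - 1*6808) - 1369) - 12128 = ((6999 - 6808) - 1369) - 12128 = (191 - 1369) - 12128 = -1178 - 12128 = -13306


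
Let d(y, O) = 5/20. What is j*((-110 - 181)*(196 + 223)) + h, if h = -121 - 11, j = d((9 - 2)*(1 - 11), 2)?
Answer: -122457/4 ≈ -30614.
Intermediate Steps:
d(y, O) = 1/4 (d(y, O) = 5*(1/20) = 1/4)
j = 1/4 ≈ 0.25000
h = -132
j*((-110 - 181)*(196 + 223)) + h = ((-110 - 181)*(196 + 223))/4 - 132 = (-291*419)/4 - 132 = (1/4)*(-121929) - 132 = -121929/4 - 132 = -122457/4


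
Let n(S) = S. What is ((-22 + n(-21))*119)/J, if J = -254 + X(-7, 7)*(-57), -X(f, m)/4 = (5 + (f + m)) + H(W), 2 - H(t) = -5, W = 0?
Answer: -301/146 ≈ -2.0616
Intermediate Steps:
H(t) = 7 (H(t) = 2 - 1*(-5) = 2 + 5 = 7)
X(f, m) = -48 - 4*f - 4*m (X(f, m) = -4*((5 + (f + m)) + 7) = -4*((5 + f + m) + 7) = -4*(12 + f + m) = -48 - 4*f - 4*m)
J = 2482 (J = -254 + (-48 - 4*(-7) - 4*7)*(-57) = -254 + (-48 + 28 - 28)*(-57) = -254 - 48*(-57) = -254 + 2736 = 2482)
((-22 + n(-21))*119)/J = ((-22 - 21)*119)/2482 = -43*119*(1/2482) = -5117*1/2482 = -301/146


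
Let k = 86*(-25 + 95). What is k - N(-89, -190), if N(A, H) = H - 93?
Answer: 6303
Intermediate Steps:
N(A, H) = -93 + H
k = 6020 (k = 86*70 = 6020)
k - N(-89, -190) = 6020 - (-93 - 190) = 6020 - 1*(-283) = 6020 + 283 = 6303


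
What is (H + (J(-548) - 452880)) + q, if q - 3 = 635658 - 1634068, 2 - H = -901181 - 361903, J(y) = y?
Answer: -188749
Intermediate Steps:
H = 1263086 (H = 2 - (-901181 - 361903) = 2 - 1*(-1263084) = 2 + 1263084 = 1263086)
q = -998407 (q = 3 + (635658 - 1634068) = 3 - 998410 = -998407)
(H + (J(-548) - 452880)) + q = (1263086 + (-548 - 452880)) - 998407 = (1263086 - 453428) - 998407 = 809658 - 998407 = -188749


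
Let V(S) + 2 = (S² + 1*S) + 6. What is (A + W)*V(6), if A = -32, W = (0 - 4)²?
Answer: -736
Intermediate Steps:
W = 16 (W = (-4)² = 16)
V(S) = 4 + S + S² (V(S) = -2 + ((S² + 1*S) + 6) = -2 + ((S² + S) + 6) = -2 + ((S + S²) + 6) = -2 + (6 + S + S²) = 4 + S + S²)
(A + W)*V(6) = (-32 + 16)*(4 + 6 + 6²) = -16*(4 + 6 + 36) = -16*46 = -736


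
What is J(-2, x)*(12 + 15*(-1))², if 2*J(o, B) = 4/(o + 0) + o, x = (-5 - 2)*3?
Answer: -18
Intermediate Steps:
x = -21 (x = -7*3 = -21)
J(o, B) = o/2 + 2/o (J(o, B) = (4/(o + 0) + o)/2 = (4/o + o)/2 = (o + 4/o)/2 = o/2 + 2/o)
J(-2, x)*(12 + 15*(-1))² = ((½)*(-2) + 2/(-2))*(12 + 15*(-1))² = (-1 + 2*(-½))*(12 - 15)² = (-1 - 1)*(-3)² = -2*9 = -18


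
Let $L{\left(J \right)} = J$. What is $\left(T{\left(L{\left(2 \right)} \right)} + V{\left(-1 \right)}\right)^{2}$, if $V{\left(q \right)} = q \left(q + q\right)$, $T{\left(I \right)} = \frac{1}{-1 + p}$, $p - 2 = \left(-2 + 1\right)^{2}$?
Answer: $\frac{25}{4} \approx 6.25$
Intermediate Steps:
$p = 3$ ($p = 2 + \left(-2 + 1\right)^{2} = 2 + \left(-1\right)^{2} = 2 + 1 = 3$)
$T{\left(I \right)} = \frac{1}{2}$ ($T{\left(I \right)} = \frac{1}{-1 + 3} = \frac{1}{2}$)
$V{\left(q \right)} = 2 q^{2}$ ($V{\left(q \right)} = q 2 q = 2 q^{2}$)
$\left(T{\left(L{\left(2 \right)} \right)} + V{\left(-1 \right)}\right)^{2} = \left(\frac{1}{2} + 2 \left(-1\right)^{2}\right)^{2} = \left(\frac{1}{2} + 2 \cdot 1\right)^{2} = \left(\frac{1}{2} + 2\right)^{2} = \left(\frac{5}{2}\right)^{2} = \frac{25}{4}$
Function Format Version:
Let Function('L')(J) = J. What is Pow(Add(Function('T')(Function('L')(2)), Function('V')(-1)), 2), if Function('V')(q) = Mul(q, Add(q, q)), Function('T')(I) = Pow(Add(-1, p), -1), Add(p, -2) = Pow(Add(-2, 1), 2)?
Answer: Rational(25, 4) ≈ 6.2500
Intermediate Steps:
p = 3 (p = Add(2, Pow(Add(-2, 1), 2)) = Add(2, Pow(-1, 2)) = Add(2, 1) = 3)
Function('T')(I) = Rational(1, 2) (Function('T')(I) = Pow(Add(-1, 3), -1) = Pow(2, -1) = Rational(1, 2))
Function('V')(q) = Mul(2, Pow(q, 2)) (Function('V')(q) = Mul(q, Mul(2, q)) = Mul(2, Pow(q, 2)))
Pow(Add(Function('T')(Function('L')(2)), Function('V')(-1)), 2) = Pow(Add(Rational(1, 2), Mul(2, Pow(-1, 2))), 2) = Pow(Add(Rational(1, 2), Mul(2, 1)), 2) = Pow(Add(Rational(1, 2), 2), 2) = Pow(Rational(5, 2), 2) = Rational(25, 4)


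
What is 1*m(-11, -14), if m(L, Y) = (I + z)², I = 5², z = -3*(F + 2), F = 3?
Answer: 100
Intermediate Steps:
z = -15 (z = -3*(3 + 2) = -3*5 = -15)
I = 25
m(L, Y) = 100 (m(L, Y) = (25 - 15)² = 10² = 100)
1*m(-11, -14) = 1*100 = 100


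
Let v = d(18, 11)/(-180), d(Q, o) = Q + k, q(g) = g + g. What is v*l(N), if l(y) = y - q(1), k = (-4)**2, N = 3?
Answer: -17/90 ≈ -0.18889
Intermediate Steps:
k = 16
q(g) = 2*g
d(Q, o) = 16 + Q (d(Q, o) = Q + 16 = 16 + Q)
l(y) = -2 + y (l(y) = y - 2 = -2 + y)
v = -17/90 (v = (16 + 18)/(-180) = 34*(-1/180) = -17/90 ≈ -0.18889)
v*l(N) = -17*(-2 + 3)/90 = -17/90*1 = -17/90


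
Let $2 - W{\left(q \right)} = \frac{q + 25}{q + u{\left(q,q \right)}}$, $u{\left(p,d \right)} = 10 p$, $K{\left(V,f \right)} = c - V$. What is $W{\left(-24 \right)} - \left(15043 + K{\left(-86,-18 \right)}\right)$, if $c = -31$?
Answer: $- \frac{3985343}{264} \approx -15096.0$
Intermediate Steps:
$K{\left(V,f \right)} = -31 - V$
$W{\left(q \right)} = 2 - \frac{25 + q}{11 q}$ ($W{\left(q \right)} = 2 - \frac{q + 25}{q + 10 q} = 2 - \frac{25 + q}{11 q}$)
$W{\left(-24 \right)} - \left(15043 + K{\left(-86,-18 \right)}\right) = \frac{-25 + 21 \left(-24\right)}{11 \left(-24\right)} - \left(15043 - -55\right) = \frac{1}{11} \left(- \frac{1}{24}\right) \left(-25 - 504\right) - \left(15043 + \left(-31 + 86\right)\right) = \frac{1}{11} \left(- \frac{1}{24}\right) \left(-529\right) - \left(15043 + 55\right) = \frac{529}{264} - 15098 = - \frac{3985343}{264}$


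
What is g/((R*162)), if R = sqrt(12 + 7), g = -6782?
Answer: -3391*sqrt(19)/1539 ≈ -9.6043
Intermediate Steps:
R = sqrt(19) ≈ 4.3589
g/((R*162)) = -6782*sqrt(19)/3078 = -3391*sqrt(19)/1539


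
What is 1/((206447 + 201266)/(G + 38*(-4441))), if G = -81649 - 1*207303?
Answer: -457710/407713 ≈ -1.1226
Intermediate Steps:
G = -288952 (G = -81649 - 207303 = -288952)
1/((206447 + 201266)/(G + 38*(-4441))) = 1/((206447 + 201266)/(-288952 + 38*(-4441))) = 1/(407713/(-288952 - 168758)) = 1/(407713/(-457710)) = 1/(407713*(-1/457710)) = 1/(-407713/457710) = -457710/407713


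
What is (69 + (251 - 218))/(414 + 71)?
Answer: 102/485 ≈ 0.21031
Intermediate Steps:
(69 + (251 - 218))/(414 + 71) = (69 + 33)/485 = 102*(1/485) = 102/485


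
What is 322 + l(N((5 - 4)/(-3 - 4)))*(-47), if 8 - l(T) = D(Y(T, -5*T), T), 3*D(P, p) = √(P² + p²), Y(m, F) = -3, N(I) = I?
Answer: -54 + 47*√442/21 ≈ -6.9467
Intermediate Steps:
D(P, p) = √(P² + p²)/3
l(T) = 8 - √(9 + T²)/3 (l(T) = 8 - √((-3)² + T²)/3 = 8 - √(9 + T²)/3)
322 + l(N((5 - 4)/(-3 - 4)))*(-47) = 322 + (8 - √(9 + ((5 - 4)/(-3 - 4))²)/3)*(-47) = 322 + (8 - √(9 + (1/(-7))²)/3)*(-47) = 322 + (8 - √(9 + (1*(-⅐))²)/3)*(-47) = 322 + (8 - √(9 + (-⅐)²)/3)*(-47) = 322 + (8 - √(9 + 1/49)/3)*(-47) = 322 + (8 - √442/21)*(-47) = 322 + (-376 + 47*√442/21) = -54 + 47*√442/21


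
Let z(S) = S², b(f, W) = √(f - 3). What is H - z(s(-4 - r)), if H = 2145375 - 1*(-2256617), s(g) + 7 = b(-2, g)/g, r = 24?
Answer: 3451123317/784 - I*√5/2 ≈ 4.4019e+6 - 1.118*I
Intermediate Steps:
b(f, W) = √(-3 + f)
s(g) = -7 + I*√5/g (s(g) = -7 + √(-3 - 2)/g = -7 + √(-5)/g = -7 + (I*√5)/g = -7 + I*√5/g)
H = 4401992 (H = 2145375 + 2256617 = 4401992)
H - z(s(-4 - r)) = 4401992 - (-7 + I*√5/(-4 - 1*24))² = 4401992 - (-7 + I*√5/(-4 - 24))² = 4401992 - (-7 + I*√5/(-28))² = 4401992 - (-7 + I*√5*(-1/28))² = 4401992 - (-7 - I*√5/28)²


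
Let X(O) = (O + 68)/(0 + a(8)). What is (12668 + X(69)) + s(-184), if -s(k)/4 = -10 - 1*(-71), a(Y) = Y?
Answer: 99529/8 ≈ 12441.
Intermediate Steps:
s(k) = -244 (s(k) = -4*(-10 - 1*(-71)) = -4*(-10 + 71) = -4*61 = -244)
X(O) = 17/2 + O/8 (X(O) = (O + 68)/(0 + 8) = (68 + O)/8 = (68 + O)*(⅛) = 17/2 + O/8)
(12668 + X(69)) + s(-184) = (12668 + (17/2 + (⅛)*69)) - 244 = (12668 + (17/2 + 69/8)) - 244 = (12668 + 137/8) - 244 = 101481/8 - 244 = 99529/8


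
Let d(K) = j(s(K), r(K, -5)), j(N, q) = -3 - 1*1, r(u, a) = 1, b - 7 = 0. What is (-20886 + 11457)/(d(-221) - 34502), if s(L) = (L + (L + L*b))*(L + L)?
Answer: 3143/11502 ≈ 0.27326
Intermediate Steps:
b = 7 (b = 7 + 0 = 7)
s(L) = 18*L**2 (s(L) = (L + (L + L*7))*(L + L) = (L + (L + 7*L))*(2*L) = (L + 8*L)*(2*L) = (9*L)*(2*L) = 18*L**2)
j(N, q) = -4 (j(N, q) = -3 - 1 = -4)
d(K) = -4
(-20886 + 11457)/(d(-221) - 34502) = (-20886 + 11457)/(-4 - 34502) = -9429/(-34506) = -9429*(-1/34506) = 3143/11502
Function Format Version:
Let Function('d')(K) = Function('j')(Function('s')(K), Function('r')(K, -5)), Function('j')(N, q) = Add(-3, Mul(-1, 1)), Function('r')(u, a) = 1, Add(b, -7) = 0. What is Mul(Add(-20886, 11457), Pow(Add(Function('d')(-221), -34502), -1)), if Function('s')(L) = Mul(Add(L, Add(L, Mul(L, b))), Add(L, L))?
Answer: Rational(3143, 11502) ≈ 0.27326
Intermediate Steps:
b = 7 (b = Add(7, 0) = 7)
Function('s')(L) = Mul(18, Pow(L, 2)) (Function('s')(L) = Mul(Add(L, Add(L, Mul(L, 7))), Add(L, L)) = Mul(Add(L, Add(L, Mul(7, L))), Mul(2, L)) = Mul(Add(L, Mul(8, L)), Mul(2, L)) = Mul(Mul(9, L), Mul(2, L)) = Mul(18, Pow(L, 2)))
Function('j')(N, q) = -4 (Function('j')(N, q) = Add(-3, -1) = -4)
Function('d')(K) = -4
Mul(Add(-20886, 11457), Pow(Add(Function('d')(-221), -34502), -1)) = Mul(Add(-20886, 11457), Pow(Add(-4, -34502), -1)) = Mul(-9429, Pow(-34506, -1)) = Mul(-9429, Rational(-1, 34506)) = Rational(3143, 11502)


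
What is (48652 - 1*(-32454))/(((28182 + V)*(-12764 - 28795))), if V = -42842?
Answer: 40553/304627470 ≈ 0.00013312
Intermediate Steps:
(48652 - 1*(-32454))/(((28182 + V)*(-12764 - 28795))) = (48652 - 1*(-32454))/(((28182 - 42842)*(-12764 - 28795))) = (48652 + 32454)/((-14660*(-41559))) = 81106/609254940 = 81106*(1/609254940) = 40553/304627470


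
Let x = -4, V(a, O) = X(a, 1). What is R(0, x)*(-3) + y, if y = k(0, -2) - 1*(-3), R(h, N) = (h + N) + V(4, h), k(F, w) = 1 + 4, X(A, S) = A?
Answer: 8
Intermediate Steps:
V(a, O) = a
k(F, w) = 5
R(h, N) = 4 + N + h (R(h, N) = (h + N) + 4 = (N + h) + 4 = 4 + N + h)
y = 8 (y = 5 - 1*(-3) = 5 + 3 = 8)
R(0, x)*(-3) + y = (4 - 4 + 0)*(-3) + 8 = 0*(-3) + 8 = 0 + 8 = 8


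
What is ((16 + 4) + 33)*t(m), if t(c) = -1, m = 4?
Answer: -53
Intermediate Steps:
((16 + 4) + 33)*t(m) = ((16 + 4) + 33)*(-1) = (20 + 33)*(-1) = 53*(-1) = -53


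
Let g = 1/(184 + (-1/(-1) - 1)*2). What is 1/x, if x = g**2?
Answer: 33856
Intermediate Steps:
g = 1/184 (g = 1/(184 + (-1*(-1) - 1)*2) = 1/(184 + (1 - 1)*2) = 1/(184 + 0*2) = 1/(184 + 0) = 1/184 ≈ 0.0054348)
x = 1/33856 (x = (1/184)**2 = 1/33856 ≈ 2.9537e-5)
1/x = 1/(1/33856) = 33856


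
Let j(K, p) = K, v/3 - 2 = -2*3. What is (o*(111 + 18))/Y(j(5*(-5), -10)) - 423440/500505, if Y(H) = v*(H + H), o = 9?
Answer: 21801487/20020200 ≈ 1.0890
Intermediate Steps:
v = -12 (v = 6 + 3*(-2*3) = 6 + 3*(-6) = 6 - 18 = -12)
Y(H) = -24*H (Y(H) = -12*(H + H) = -24*H)
(o*(111 + 18))/Y(j(5*(-5), -10)) - 423440/500505 = (9*(111 + 18))/((-120*(-5))) - 423440/500505 = (9*129)/((-24*(-25))) - 423440*1/500505 = 1161/600 - 84688/100101 = 1161*(1/600) - 84688/100101 = 387/200 - 84688/100101 = 21801487/20020200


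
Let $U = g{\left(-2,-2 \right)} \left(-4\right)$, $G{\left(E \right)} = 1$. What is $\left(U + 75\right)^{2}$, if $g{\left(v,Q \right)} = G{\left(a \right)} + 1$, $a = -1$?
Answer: $4489$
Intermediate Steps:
$g{\left(v,Q \right)} = 2$ ($g{\left(v,Q \right)} = 1 + 1 = 2$)
$U = -8$ ($U = 2 \left(-4\right) = -8$)
$\left(U + 75\right)^{2} = \left(-8 + 75\right)^{2} = 67^{2} = 4489$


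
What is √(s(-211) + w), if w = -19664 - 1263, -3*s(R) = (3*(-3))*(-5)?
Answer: I*√20942 ≈ 144.71*I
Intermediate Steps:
s(R) = -15 (s(R) = -3*(-3)*(-5)/3 = -(-3)*(-5) = -⅓*45 = -15)
w = -20927
√(s(-211) + w) = √(-15 - 20927) = √(-20942) = I*√20942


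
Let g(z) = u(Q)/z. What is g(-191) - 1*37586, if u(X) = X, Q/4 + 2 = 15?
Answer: -7178978/191 ≈ -37586.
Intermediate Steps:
Q = 52 (Q = -8 + 4*15 = -8 + 60 = 52)
g(z) = 52/z
g(-191) - 1*37586 = 52/(-191) - 1*37586 = 52*(-1/191) - 37586 = -52/191 - 37586 = -7178978/191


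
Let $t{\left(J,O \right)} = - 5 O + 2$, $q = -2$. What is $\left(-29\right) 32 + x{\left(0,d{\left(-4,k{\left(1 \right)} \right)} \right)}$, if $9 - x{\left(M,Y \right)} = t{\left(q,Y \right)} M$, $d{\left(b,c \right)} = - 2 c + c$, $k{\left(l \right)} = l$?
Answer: $-919$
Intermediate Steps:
$d{\left(b,c \right)} = - c$
$t{\left(J,O \right)} = 2 - 5 O$
$x{\left(M,Y \right)} = 9 - M \left(2 - 5 Y\right)$ ($x{\left(M,Y \right)} = 9 - \left(2 - 5 Y\right) M = 9 - M \left(2 - 5 Y\right)$)
$\left(-29\right) 32 + x{\left(0,d{\left(-4,k{\left(1 \right)} \right)} \right)} = \left(-29\right) 32 + \left(9 + 0 \left(-2 + 5 \left(\left(-1\right) 1\right)\right)\right) = -928 + \left(9 + 0 \left(-2 + 5 \left(-1\right)\right)\right) = -928 + \left(9 + 0 \left(-2 - 5\right)\right) = -928 + \left(9 + 0 \left(-7\right)\right) = -928 + \left(9 + 0\right) = -928 + 9 = -919$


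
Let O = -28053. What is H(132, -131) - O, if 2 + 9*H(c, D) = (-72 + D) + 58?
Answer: 84110/3 ≈ 28037.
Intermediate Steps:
H(c, D) = -16/9 + D/9 (H(c, D) = -2/9 + ((-72 + D) + 58)/9 = -2/9 + (-14 + D)/9 = -2/9 + (-14/9 + D/9) = -16/9 + D/9)
H(132, -131) - O = (-16/9 + (⅑)*(-131)) - 1*(-28053) = (-16/9 - 131/9) + 28053 = -49/3 + 28053 = 84110/3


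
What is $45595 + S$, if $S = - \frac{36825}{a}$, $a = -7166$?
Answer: $\frac{326770595}{7166} \approx 45600.0$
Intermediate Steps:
$S = \frac{36825}{7166}$ ($S = - \frac{36825}{-7166} = \left(-36825\right) \left(- \frac{1}{7166}\right) = \frac{36825}{7166} \approx 5.1388$)
$45595 + S = 45595 + \frac{36825}{7166} = \frac{326770595}{7166}$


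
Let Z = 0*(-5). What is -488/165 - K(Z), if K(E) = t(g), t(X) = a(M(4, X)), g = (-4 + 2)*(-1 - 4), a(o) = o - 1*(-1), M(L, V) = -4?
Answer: 7/165 ≈ 0.042424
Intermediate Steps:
a(o) = 1 + o (a(o) = o + 1 = 1 + o)
g = 10 (g = -2*(-5) = 10)
t(X) = -3 (t(X) = 1 - 4 = -3)
Z = 0
K(E) = -3
-488/165 - K(Z) = -488/165 - 1*(-3) = -488*1/165 + 3 = -488/165 + 3 = 7/165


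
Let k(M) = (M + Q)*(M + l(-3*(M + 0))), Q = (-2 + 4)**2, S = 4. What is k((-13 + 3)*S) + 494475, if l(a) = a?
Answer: 491595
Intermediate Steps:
Q = 4 (Q = 2**2 = 4)
k(M) = -2*M*(4 + M) (k(M) = (M + 4)*(M - 3*(M + 0)) = (4 + M)*(M - 3*M) = (4 + M)*(-2*M) = -2*M*(4 + M))
k((-13 + 3)*S) + 494475 = 2*((-13 + 3)*4)*(-4 - (-13 + 3)*4) + 494475 = 2*(-10*4)*(-4 - (-10)*4) + 494475 = 2*(-40)*(-4 - 1*(-40)) + 494475 = 2*(-40)*(-4 + 40) + 494475 = 2*(-40)*36 + 494475 = -2880 + 494475 = 491595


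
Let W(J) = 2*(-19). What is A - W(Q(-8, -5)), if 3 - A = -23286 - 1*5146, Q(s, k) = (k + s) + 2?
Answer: 28473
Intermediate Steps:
Q(s, k) = 2 + k + s
W(J) = -38
A = 28435 (A = 3 - (-23286 - 1*5146) = 3 - (-23286 - 5146) = 3 - 1*(-28432) = 3 + 28432 = 28435)
A - W(Q(-8, -5)) = 28435 - 1*(-38) = 28435 + 38 = 28473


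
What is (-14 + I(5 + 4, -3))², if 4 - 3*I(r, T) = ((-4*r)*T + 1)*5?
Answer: 339889/9 ≈ 37765.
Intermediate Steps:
I(r, T) = -⅓ + 20*T*r/3 (I(r, T) = 4/3 - ((-4*r)*T + 1)*5/3 = 4/3 - (-4*T*r + 1)*5/3 = 4/3 - (1 - 4*T*r)*5/3 = 4/3 - (5 - 20*T*r)/3 = 4/3 + (-5/3 + 20*T*r/3) = -⅓ + 20*T*r/3)
(-14 + I(5 + 4, -3))² = (-14 + (-⅓ + (20/3)*(-3)*(5 + 4)))² = (-14 + (-⅓ + (20/3)*(-3)*9))² = (-14 + (-⅓ - 180))² = (-14 - 541/3)² = (-583/3)² = 339889/9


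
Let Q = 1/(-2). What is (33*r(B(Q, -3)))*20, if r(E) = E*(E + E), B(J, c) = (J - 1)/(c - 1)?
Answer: 1485/8 ≈ 185.63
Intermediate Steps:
Q = -½ ≈ -0.50000
B(J, c) = (-1 + J)/(-1 + c)
r(E) = 2*E² (r(E) = E*(2*E) = 2*E²)
(33*r(B(Q, -3)))*20 = (33*(2*((-1 - ½)/(-1 - 3))²))*20 = (33*(2*(-3/2/(-4))²))*20 = (33*(2*(-¼*(-3/2))²))*20 = (33*(2*(3/8)²))*20 = (33*(2*(9/64)))*20 = (33*(9/32))*20 = (297/32)*20 = 1485/8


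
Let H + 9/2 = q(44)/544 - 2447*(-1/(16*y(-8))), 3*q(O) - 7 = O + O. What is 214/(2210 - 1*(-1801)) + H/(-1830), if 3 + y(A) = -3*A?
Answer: 41368475/798606144 ≈ 0.051801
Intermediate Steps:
q(O) = 7/3 + 2*O/3 (q(O) = 7/3 + (O + O)/3 = 7/3 + (2*O)/3 = 7/3 + 2*O/3)
y(A) = -3 - 3*A
H = 32455/11424 (H = -9/2 + ((7/3 + (2/3)*44)/544 - 2447*(-1/(16*(-3 - 3*(-8))))) = -9/2 + ((7/3 + 88/3)*(1/544) - 2447*(-1/(16*(-3 + 24)))) = -9/2 + ((95/3)*(1/544) - 2447/(21*(-16))) = -9/2 + (95/1632 - 2447/(-336)) = -9/2 + (95/1632 - 2447*(-1/336)) = -9/2 + (95/1632 + 2447/336) = -9/2 + 83863/11424 = 32455/11424 ≈ 2.8410)
214/(2210 - 1*(-1801)) + H/(-1830) = 214/(2210 - 1*(-1801)) + (32455/11424)/(-1830) = 214/(2210 + 1801) + (32455/11424)*(-1/1830) = 214/4011 - 6491/4181184 = 41368475/798606144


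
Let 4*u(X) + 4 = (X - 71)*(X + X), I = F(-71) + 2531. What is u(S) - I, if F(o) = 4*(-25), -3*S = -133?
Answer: -27208/9 ≈ -3023.1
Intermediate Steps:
S = 133/3 (S = -⅓*(-133) = 133/3 ≈ 44.333)
F(o) = -100
I = 2431 (I = -100 + 2531 = 2431)
u(X) = -1 + X*(-71 + X)/2 (u(X) = -1 + ((X - 71)*(X + X))/4 = -1 + ((-71 + X)*(2*X))/4 = -1 + (2*X*(-71 + X))/4 = -1 + X*(-71 + X)/2)
u(S) - I = (-1 + (133/3)²/2 - 71/2*133/3) - 1*2431 = (-1 + (½)*(17689/9) - 9443/6) - 2431 = (-1 + 17689/18 - 9443/6) - 2431 = -5329/9 - 2431 = -27208/9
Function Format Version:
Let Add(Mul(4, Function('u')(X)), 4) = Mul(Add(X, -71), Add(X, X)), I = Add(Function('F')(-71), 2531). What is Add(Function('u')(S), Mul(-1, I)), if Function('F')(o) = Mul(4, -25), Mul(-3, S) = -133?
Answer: Rational(-27208, 9) ≈ -3023.1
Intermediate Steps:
S = Rational(133, 3) (S = Mul(Rational(-1, 3), -133) = Rational(133, 3) ≈ 44.333)
Function('F')(o) = -100
I = 2431 (I = Add(-100, 2531) = 2431)
Function('u')(X) = Add(-1, Mul(Rational(1, 2), X, Add(-71, X))) (Function('u')(X) = Add(-1, Mul(Rational(1, 4), Mul(Add(X, -71), Add(X, X)))) = Add(-1, Mul(Rational(1, 4), Mul(Add(-71, X), Mul(2, X)))) = Add(-1, Mul(Rational(1, 4), Mul(2, X, Add(-71, X)))) = Add(-1, Mul(Rational(1, 2), X, Add(-71, X))))
Add(Function('u')(S), Mul(-1, I)) = Add(Add(-1, Mul(Rational(1, 2), Pow(Rational(133, 3), 2)), Mul(Rational(-71, 2), Rational(133, 3))), Mul(-1, 2431)) = Add(Add(-1, Mul(Rational(1, 2), Rational(17689, 9)), Rational(-9443, 6)), -2431) = Add(Add(-1, Rational(17689, 18), Rational(-9443, 6)), -2431) = Add(Rational(-5329, 9), -2431) = Rational(-27208, 9)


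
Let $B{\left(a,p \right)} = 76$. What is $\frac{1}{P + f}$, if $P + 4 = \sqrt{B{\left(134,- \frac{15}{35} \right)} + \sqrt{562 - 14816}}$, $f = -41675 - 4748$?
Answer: $- \frac{1}{46427 - \sqrt{76 + i \sqrt{14254}}} \approx -2.1544 \cdot 10^{-5} - 2.6567 \cdot 10^{-9} i$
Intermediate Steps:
$f = -46423$
$P = -4 + \sqrt{76 + i \sqrt{14254}}$ ($P = -4 + \sqrt{76 + \sqrt{562 - 14816}} = -4 + \sqrt{76 + \sqrt{-14254}} = -4 + \sqrt{76 + i \sqrt{14254}} \approx 6.429 + 5.724 i$)
$\frac{1}{P + f} = \frac{1}{\left(-4 + \sqrt{76 + i \sqrt{14254}}\right) - 46423} = \frac{1}{-46427 + \sqrt{76 + i \sqrt{14254}}}$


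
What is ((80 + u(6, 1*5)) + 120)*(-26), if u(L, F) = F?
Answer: -5330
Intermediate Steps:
((80 + u(6, 1*5)) + 120)*(-26) = ((80 + 1*5) + 120)*(-26) = ((80 + 5) + 120)*(-26) = (85 + 120)*(-26) = 205*(-26) = -5330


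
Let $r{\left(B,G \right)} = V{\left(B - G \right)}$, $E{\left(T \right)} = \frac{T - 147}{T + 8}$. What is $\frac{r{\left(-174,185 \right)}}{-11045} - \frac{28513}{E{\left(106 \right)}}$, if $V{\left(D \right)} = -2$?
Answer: $\frac{35901573772}{452845} \approx 79280.0$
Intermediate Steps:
$E{\left(T \right)} = \frac{-147 + T}{8 + T}$
$r{\left(B,G \right)} = -2$
$\frac{r{\left(-174,185 \right)}}{-11045} - \frac{28513}{E{\left(106 \right)}} = - \frac{2}{-11045} - \frac{28513}{\frac{1}{8 + 106} \left(-147 + 106\right)} = \left(-2\right) \left(- \frac{1}{11045}\right) - \frac{28513}{\frac{1}{114} \left(-41\right)} = \frac{2}{11045} - \frac{28513}{\frac{1}{114} \left(-41\right)} = \frac{2}{11045} - \frac{28513}{- \frac{41}{114}} = \frac{2}{11045} - - \frac{3250482}{41} = \frac{2}{11045} + \frac{3250482}{41} = \frac{35901573772}{452845}$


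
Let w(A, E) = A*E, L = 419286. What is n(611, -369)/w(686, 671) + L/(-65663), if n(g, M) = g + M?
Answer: -8771998685/1373866949 ≈ -6.3849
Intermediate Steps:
n(g, M) = M + g
n(611, -369)/w(686, 671) + L/(-65663) = (-369 + 611)/((686*671)) + 419286/(-65663) = 242/460306 + 419286*(-1/65663) = 242*(1/460306) - 419286/65663 = 11/20923 - 419286/65663 = -8771998685/1373866949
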